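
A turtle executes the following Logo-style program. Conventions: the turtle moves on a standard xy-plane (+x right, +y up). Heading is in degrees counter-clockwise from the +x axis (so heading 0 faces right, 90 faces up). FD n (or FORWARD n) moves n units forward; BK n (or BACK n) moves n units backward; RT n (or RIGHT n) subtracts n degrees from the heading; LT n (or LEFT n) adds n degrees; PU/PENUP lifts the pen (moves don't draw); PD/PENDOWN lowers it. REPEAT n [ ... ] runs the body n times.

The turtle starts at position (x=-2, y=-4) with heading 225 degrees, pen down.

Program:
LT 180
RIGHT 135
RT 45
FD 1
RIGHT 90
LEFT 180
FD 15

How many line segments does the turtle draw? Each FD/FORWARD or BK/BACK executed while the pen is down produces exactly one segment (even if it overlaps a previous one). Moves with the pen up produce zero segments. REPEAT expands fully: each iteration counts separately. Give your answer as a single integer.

Answer: 2

Derivation:
Executing turtle program step by step:
Start: pos=(-2,-4), heading=225, pen down
LT 180: heading 225 -> 45
RT 135: heading 45 -> 270
RT 45: heading 270 -> 225
FD 1: (-2,-4) -> (-2.707,-4.707) [heading=225, draw]
RT 90: heading 225 -> 135
LT 180: heading 135 -> 315
FD 15: (-2.707,-4.707) -> (7.899,-15.314) [heading=315, draw]
Final: pos=(7.899,-15.314), heading=315, 2 segment(s) drawn
Segments drawn: 2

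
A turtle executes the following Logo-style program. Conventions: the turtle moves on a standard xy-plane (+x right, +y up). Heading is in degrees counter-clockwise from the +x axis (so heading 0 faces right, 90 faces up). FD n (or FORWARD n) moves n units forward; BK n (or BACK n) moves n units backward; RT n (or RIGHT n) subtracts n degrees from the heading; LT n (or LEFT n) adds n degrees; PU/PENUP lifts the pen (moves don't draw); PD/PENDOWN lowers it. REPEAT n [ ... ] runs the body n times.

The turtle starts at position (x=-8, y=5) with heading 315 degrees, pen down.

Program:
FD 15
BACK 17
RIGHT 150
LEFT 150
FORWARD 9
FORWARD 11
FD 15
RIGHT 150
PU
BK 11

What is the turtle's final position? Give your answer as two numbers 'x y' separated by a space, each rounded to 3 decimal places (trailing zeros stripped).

Executing turtle program step by step:
Start: pos=(-8,5), heading=315, pen down
FD 15: (-8,5) -> (2.607,-5.607) [heading=315, draw]
BK 17: (2.607,-5.607) -> (-9.414,6.414) [heading=315, draw]
RT 150: heading 315 -> 165
LT 150: heading 165 -> 315
FD 9: (-9.414,6.414) -> (-3.05,0.05) [heading=315, draw]
FD 11: (-3.05,0.05) -> (4.728,-7.728) [heading=315, draw]
FD 15: (4.728,-7.728) -> (15.335,-18.335) [heading=315, draw]
RT 150: heading 315 -> 165
PU: pen up
BK 11: (15.335,-18.335) -> (25.96,-21.182) [heading=165, move]
Final: pos=(25.96,-21.182), heading=165, 5 segment(s) drawn

Answer: 25.96 -21.182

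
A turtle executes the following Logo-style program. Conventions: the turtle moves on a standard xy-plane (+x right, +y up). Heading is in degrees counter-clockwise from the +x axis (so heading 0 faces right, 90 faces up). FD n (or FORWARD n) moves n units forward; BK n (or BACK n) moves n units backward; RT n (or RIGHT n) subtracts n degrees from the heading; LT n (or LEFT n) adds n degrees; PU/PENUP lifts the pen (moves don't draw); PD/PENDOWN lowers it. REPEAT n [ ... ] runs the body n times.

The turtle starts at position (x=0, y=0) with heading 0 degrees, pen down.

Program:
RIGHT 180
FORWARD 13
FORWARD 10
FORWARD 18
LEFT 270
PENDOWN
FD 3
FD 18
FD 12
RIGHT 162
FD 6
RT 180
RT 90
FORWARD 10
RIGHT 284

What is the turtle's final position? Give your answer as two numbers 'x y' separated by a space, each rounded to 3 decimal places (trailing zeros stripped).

Executing turtle program step by step:
Start: pos=(0,0), heading=0, pen down
RT 180: heading 0 -> 180
FD 13: (0,0) -> (-13,0) [heading=180, draw]
FD 10: (-13,0) -> (-23,0) [heading=180, draw]
FD 18: (-23,0) -> (-41,0) [heading=180, draw]
LT 270: heading 180 -> 90
PD: pen down
FD 3: (-41,0) -> (-41,3) [heading=90, draw]
FD 18: (-41,3) -> (-41,21) [heading=90, draw]
FD 12: (-41,21) -> (-41,33) [heading=90, draw]
RT 162: heading 90 -> 288
FD 6: (-41,33) -> (-39.146,27.294) [heading=288, draw]
RT 180: heading 288 -> 108
RT 90: heading 108 -> 18
FD 10: (-39.146,27.294) -> (-29.635,30.384) [heading=18, draw]
RT 284: heading 18 -> 94
Final: pos=(-29.635,30.384), heading=94, 8 segment(s) drawn

Answer: -29.635 30.384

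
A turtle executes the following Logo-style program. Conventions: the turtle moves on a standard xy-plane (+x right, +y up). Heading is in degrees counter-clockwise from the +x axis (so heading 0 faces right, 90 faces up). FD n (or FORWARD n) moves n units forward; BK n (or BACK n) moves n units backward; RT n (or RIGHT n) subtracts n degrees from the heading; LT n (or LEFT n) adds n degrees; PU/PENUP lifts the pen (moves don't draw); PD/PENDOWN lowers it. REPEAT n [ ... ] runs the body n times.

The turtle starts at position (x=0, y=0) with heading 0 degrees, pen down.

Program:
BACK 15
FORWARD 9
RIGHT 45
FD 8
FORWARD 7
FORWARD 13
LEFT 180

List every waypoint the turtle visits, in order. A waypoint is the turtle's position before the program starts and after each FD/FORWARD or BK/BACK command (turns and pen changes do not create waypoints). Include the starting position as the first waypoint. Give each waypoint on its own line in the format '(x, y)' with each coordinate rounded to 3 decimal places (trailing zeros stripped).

Executing turtle program step by step:
Start: pos=(0,0), heading=0, pen down
BK 15: (0,0) -> (-15,0) [heading=0, draw]
FD 9: (-15,0) -> (-6,0) [heading=0, draw]
RT 45: heading 0 -> 315
FD 8: (-6,0) -> (-0.343,-5.657) [heading=315, draw]
FD 7: (-0.343,-5.657) -> (4.607,-10.607) [heading=315, draw]
FD 13: (4.607,-10.607) -> (13.799,-19.799) [heading=315, draw]
LT 180: heading 315 -> 135
Final: pos=(13.799,-19.799), heading=135, 5 segment(s) drawn
Waypoints (6 total):
(0, 0)
(-15, 0)
(-6, 0)
(-0.343, -5.657)
(4.607, -10.607)
(13.799, -19.799)

Answer: (0, 0)
(-15, 0)
(-6, 0)
(-0.343, -5.657)
(4.607, -10.607)
(13.799, -19.799)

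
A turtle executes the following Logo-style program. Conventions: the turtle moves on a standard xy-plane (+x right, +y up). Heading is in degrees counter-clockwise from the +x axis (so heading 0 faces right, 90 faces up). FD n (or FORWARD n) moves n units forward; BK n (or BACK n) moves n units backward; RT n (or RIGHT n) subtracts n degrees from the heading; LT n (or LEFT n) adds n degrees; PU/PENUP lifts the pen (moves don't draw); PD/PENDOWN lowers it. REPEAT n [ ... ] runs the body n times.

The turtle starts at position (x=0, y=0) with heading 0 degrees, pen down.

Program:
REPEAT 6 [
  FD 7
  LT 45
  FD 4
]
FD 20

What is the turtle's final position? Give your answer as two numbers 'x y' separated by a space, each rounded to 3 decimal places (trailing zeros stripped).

Answer: -11.778 -5.222

Derivation:
Executing turtle program step by step:
Start: pos=(0,0), heading=0, pen down
REPEAT 6 [
  -- iteration 1/6 --
  FD 7: (0,0) -> (7,0) [heading=0, draw]
  LT 45: heading 0 -> 45
  FD 4: (7,0) -> (9.828,2.828) [heading=45, draw]
  -- iteration 2/6 --
  FD 7: (9.828,2.828) -> (14.778,7.778) [heading=45, draw]
  LT 45: heading 45 -> 90
  FD 4: (14.778,7.778) -> (14.778,11.778) [heading=90, draw]
  -- iteration 3/6 --
  FD 7: (14.778,11.778) -> (14.778,18.778) [heading=90, draw]
  LT 45: heading 90 -> 135
  FD 4: (14.778,18.778) -> (11.95,21.607) [heading=135, draw]
  -- iteration 4/6 --
  FD 7: (11.95,21.607) -> (7,26.556) [heading=135, draw]
  LT 45: heading 135 -> 180
  FD 4: (7,26.556) -> (3,26.556) [heading=180, draw]
  -- iteration 5/6 --
  FD 7: (3,26.556) -> (-4,26.556) [heading=180, draw]
  LT 45: heading 180 -> 225
  FD 4: (-4,26.556) -> (-6.828,23.728) [heading=225, draw]
  -- iteration 6/6 --
  FD 7: (-6.828,23.728) -> (-11.778,18.778) [heading=225, draw]
  LT 45: heading 225 -> 270
  FD 4: (-11.778,18.778) -> (-11.778,14.778) [heading=270, draw]
]
FD 20: (-11.778,14.778) -> (-11.778,-5.222) [heading=270, draw]
Final: pos=(-11.778,-5.222), heading=270, 13 segment(s) drawn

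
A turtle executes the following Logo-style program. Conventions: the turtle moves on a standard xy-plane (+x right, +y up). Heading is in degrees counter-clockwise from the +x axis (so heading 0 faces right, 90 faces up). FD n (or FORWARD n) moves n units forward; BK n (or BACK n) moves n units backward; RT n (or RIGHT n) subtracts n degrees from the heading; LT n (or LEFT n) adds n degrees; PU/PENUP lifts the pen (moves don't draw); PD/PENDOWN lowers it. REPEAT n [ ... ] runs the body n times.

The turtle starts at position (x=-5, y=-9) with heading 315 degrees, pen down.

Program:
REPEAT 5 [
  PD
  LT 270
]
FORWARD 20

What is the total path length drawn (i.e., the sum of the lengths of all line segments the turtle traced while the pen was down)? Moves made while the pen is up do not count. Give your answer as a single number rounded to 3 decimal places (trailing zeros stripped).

Executing turtle program step by step:
Start: pos=(-5,-9), heading=315, pen down
REPEAT 5 [
  -- iteration 1/5 --
  PD: pen down
  LT 270: heading 315 -> 225
  -- iteration 2/5 --
  PD: pen down
  LT 270: heading 225 -> 135
  -- iteration 3/5 --
  PD: pen down
  LT 270: heading 135 -> 45
  -- iteration 4/5 --
  PD: pen down
  LT 270: heading 45 -> 315
  -- iteration 5/5 --
  PD: pen down
  LT 270: heading 315 -> 225
]
FD 20: (-5,-9) -> (-19.142,-23.142) [heading=225, draw]
Final: pos=(-19.142,-23.142), heading=225, 1 segment(s) drawn

Segment lengths:
  seg 1: (-5,-9) -> (-19.142,-23.142), length = 20
Total = 20

Answer: 20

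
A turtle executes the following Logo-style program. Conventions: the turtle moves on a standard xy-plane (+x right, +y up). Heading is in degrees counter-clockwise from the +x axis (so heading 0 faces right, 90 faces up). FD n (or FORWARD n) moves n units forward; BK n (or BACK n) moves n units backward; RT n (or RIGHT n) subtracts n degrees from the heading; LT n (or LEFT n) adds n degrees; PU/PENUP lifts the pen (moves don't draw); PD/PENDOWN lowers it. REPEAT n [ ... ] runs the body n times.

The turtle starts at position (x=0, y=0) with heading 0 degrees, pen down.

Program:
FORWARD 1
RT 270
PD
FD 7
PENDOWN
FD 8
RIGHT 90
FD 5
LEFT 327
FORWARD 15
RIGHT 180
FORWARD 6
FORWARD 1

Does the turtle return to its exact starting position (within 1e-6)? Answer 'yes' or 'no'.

Answer: no

Derivation:
Executing turtle program step by step:
Start: pos=(0,0), heading=0, pen down
FD 1: (0,0) -> (1,0) [heading=0, draw]
RT 270: heading 0 -> 90
PD: pen down
FD 7: (1,0) -> (1,7) [heading=90, draw]
PD: pen down
FD 8: (1,7) -> (1,15) [heading=90, draw]
RT 90: heading 90 -> 0
FD 5: (1,15) -> (6,15) [heading=0, draw]
LT 327: heading 0 -> 327
FD 15: (6,15) -> (18.58,6.83) [heading=327, draw]
RT 180: heading 327 -> 147
FD 6: (18.58,6.83) -> (13.548,10.098) [heading=147, draw]
FD 1: (13.548,10.098) -> (12.709,10.643) [heading=147, draw]
Final: pos=(12.709,10.643), heading=147, 7 segment(s) drawn

Start position: (0, 0)
Final position: (12.709, 10.643)
Distance = 16.577; >= 1e-6 -> NOT closed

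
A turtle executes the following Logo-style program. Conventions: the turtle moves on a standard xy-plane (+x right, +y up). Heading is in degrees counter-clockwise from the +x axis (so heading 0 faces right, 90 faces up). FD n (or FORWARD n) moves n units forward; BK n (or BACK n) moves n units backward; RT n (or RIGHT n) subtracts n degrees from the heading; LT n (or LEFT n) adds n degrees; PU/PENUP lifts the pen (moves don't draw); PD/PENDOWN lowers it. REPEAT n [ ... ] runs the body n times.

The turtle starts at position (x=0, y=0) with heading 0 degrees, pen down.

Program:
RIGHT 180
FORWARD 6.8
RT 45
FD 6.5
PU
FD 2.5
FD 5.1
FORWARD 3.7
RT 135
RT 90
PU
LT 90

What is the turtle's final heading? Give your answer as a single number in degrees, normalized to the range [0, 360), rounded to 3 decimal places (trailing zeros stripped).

Executing turtle program step by step:
Start: pos=(0,0), heading=0, pen down
RT 180: heading 0 -> 180
FD 6.8: (0,0) -> (-6.8,0) [heading=180, draw]
RT 45: heading 180 -> 135
FD 6.5: (-6.8,0) -> (-11.396,4.596) [heading=135, draw]
PU: pen up
FD 2.5: (-11.396,4.596) -> (-13.164,6.364) [heading=135, move]
FD 5.1: (-13.164,6.364) -> (-16.77,9.97) [heading=135, move]
FD 3.7: (-16.77,9.97) -> (-19.387,12.587) [heading=135, move]
RT 135: heading 135 -> 0
RT 90: heading 0 -> 270
PU: pen up
LT 90: heading 270 -> 0
Final: pos=(-19.387,12.587), heading=0, 2 segment(s) drawn

Answer: 0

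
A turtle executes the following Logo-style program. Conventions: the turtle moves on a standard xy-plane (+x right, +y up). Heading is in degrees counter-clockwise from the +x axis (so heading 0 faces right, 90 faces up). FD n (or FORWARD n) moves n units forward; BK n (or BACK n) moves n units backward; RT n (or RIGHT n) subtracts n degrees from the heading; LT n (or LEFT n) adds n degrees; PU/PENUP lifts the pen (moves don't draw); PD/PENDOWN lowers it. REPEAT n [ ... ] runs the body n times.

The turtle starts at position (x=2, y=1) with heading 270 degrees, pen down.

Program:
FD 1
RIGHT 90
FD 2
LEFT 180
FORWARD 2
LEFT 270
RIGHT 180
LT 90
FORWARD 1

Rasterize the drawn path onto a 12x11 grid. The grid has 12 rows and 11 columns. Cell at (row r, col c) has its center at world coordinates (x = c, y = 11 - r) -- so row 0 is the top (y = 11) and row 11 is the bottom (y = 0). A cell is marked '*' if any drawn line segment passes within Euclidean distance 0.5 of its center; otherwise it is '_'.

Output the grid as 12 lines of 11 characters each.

Segment 0: (2,1) -> (2,0)
Segment 1: (2,0) -> (-0,0)
Segment 2: (-0,0) -> (2,-0)
Segment 3: (2,-0) -> (1,0)

Answer: ___________
___________
___________
___________
___________
___________
___________
___________
___________
___________
__*________
***________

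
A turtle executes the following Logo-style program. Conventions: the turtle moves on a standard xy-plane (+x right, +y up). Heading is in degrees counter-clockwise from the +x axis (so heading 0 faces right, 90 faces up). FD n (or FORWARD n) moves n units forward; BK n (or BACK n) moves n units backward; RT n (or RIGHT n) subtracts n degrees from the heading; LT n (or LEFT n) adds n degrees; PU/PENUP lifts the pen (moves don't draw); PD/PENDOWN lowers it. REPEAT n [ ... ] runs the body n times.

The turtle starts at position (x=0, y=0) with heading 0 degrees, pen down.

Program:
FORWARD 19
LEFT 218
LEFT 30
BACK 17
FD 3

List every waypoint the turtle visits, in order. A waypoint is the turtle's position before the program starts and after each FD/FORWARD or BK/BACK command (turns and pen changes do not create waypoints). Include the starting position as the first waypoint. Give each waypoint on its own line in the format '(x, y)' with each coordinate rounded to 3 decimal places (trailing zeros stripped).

Answer: (0, 0)
(19, 0)
(25.368, 15.762)
(24.244, 12.981)

Derivation:
Executing turtle program step by step:
Start: pos=(0,0), heading=0, pen down
FD 19: (0,0) -> (19,0) [heading=0, draw]
LT 218: heading 0 -> 218
LT 30: heading 218 -> 248
BK 17: (19,0) -> (25.368,15.762) [heading=248, draw]
FD 3: (25.368,15.762) -> (24.244,12.981) [heading=248, draw]
Final: pos=(24.244,12.981), heading=248, 3 segment(s) drawn
Waypoints (4 total):
(0, 0)
(19, 0)
(25.368, 15.762)
(24.244, 12.981)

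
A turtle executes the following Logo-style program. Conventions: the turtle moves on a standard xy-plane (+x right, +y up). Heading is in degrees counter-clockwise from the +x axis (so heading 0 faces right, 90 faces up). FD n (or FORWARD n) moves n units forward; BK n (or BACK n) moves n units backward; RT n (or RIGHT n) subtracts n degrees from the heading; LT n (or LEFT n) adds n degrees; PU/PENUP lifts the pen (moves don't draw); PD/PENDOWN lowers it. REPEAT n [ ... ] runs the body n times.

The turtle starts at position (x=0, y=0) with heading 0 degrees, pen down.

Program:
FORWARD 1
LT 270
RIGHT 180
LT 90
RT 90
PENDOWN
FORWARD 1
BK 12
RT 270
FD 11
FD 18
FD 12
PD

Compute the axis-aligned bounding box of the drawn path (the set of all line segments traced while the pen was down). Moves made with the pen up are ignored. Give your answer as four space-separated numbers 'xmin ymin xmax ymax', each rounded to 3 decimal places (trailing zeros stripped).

Answer: -40 -11 1 1

Derivation:
Executing turtle program step by step:
Start: pos=(0,0), heading=0, pen down
FD 1: (0,0) -> (1,0) [heading=0, draw]
LT 270: heading 0 -> 270
RT 180: heading 270 -> 90
LT 90: heading 90 -> 180
RT 90: heading 180 -> 90
PD: pen down
FD 1: (1,0) -> (1,1) [heading=90, draw]
BK 12: (1,1) -> (1,-11) [heading=90, draw]
RT 270: heading 90 -> 180
FD 11: (1,-11) -> (-10,-11) [heading=180, draw]
FD 18: (-10,-11) -> (-28,-11) [heading=180, draw]
FD 12: (-28,-11) -> (-40,-11) [heading=180, draw]
PD: pen down
Final: pos=(-40,-11), heading=180, 6 segment(s) drawn

Segment endpoints: x in {-40, -28, -10, 0, 1, 1}, y in {-11, -11, -11, -11, 0, 1}
xmin=-40, ymin=-11, xmax=1, ymax=1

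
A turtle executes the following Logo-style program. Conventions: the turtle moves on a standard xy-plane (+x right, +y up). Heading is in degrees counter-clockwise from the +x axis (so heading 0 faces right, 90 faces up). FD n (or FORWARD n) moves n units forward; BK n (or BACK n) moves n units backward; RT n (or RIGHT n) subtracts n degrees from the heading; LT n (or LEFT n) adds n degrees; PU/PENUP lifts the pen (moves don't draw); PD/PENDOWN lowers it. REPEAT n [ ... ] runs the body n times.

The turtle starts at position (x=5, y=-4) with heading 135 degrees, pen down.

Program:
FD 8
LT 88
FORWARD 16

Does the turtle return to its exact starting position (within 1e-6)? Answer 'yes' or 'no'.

Executing turtle program step by step:
Start: pos=(5,-4), heading=135, pen down
FD 8: (5,-4) -> (-0.657,1.657) [heading=135, draw]
LT 88: heading 135 -> 223
FD 16: (-0.657,1.657) -> (-12.359,-9.255) [heading=223, draw]
Final: pos=(-12.359,-9.255), heading=223, 2 segment(s) drawn

Start position: (5, -4)
Final position: (-12.359, -9.255)
Distance = 18.137; >= 1e-6 -> NOT closed

Answer: no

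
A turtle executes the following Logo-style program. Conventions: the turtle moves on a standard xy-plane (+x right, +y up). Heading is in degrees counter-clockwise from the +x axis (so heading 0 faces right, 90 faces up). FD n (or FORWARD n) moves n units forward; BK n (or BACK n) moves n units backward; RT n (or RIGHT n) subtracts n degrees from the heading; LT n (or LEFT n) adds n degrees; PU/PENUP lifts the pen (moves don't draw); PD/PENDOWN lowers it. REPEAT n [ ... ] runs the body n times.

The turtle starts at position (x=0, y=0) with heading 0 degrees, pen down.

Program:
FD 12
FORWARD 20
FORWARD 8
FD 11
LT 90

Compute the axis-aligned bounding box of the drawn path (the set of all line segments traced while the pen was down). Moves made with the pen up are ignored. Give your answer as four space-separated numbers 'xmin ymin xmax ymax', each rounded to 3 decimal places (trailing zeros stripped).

Answer: 0 0 51 0

Derivation:
Executing turtle program step by step:
Start: pos=(0,0), heading=0, pen down
FD 12: (0,0) -> (12,0) [heading=0, draw]
FD 20: (12,0) -> (32,0) [heading=0, draw]
FD 8: (32,0) -> (40,0) [heading=0, draw]
FD 11: (40,0) -> (51,0) [heading=0, draw]
LT 90: heading 0 -> 90
Final: pos=(51,0), heading=90, 4 segment(s) drawn

Segment endpoints: x in {0, 12, 32, 40, 51}, y in {0}
xmin=0, ymin=0, xmax=51, ymax=0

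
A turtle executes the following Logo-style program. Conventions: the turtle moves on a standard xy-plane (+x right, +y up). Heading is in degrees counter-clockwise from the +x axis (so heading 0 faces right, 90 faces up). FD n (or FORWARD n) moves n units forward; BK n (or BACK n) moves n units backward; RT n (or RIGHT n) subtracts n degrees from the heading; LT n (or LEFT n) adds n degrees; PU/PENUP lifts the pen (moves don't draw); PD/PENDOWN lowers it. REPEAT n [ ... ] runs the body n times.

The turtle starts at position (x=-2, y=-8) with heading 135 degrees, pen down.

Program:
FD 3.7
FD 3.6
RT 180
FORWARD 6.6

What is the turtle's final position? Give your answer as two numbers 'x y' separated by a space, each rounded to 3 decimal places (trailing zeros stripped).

Executing turtle program step by step:
Start: pos=(-2,-8), heading=135, pen down
FD 3.7: (-2,-8) -> (-4.616,-5.384) [heading=135, draw]
FD 3.6: (-4.616,-5.384) -> (-7.162,-2.838) [heading=135, draw]
RT 180: heading 135 -> 315
FD 6.6: (-7.162,-2.838) -> (-2.495,-7.505) [heading=315, draw]
Final: pos=(-2.495,-7.505), heading=315, 3 segment(s) drawn

Answer: -2.495 -7.505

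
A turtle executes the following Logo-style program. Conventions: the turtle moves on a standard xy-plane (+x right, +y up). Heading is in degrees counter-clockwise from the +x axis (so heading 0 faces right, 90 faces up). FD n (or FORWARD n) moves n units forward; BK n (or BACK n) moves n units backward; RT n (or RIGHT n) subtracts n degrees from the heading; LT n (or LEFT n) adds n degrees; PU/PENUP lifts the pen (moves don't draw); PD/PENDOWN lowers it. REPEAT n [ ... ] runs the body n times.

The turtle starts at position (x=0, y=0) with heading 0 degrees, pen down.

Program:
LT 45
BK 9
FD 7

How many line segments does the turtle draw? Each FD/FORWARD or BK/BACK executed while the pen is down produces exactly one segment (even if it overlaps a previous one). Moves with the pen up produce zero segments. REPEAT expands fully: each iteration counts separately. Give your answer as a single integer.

Answer: 2

Derivation:
Executing turtle program step by step:
Start: pos=(0,0), heading=0, pen down
LT 45: heading 0 -> 45
BK 9: (0,0) -> (-6.364,-6.364) [heading=45, draw]
FD 7: (-6.364,-6.364) -> (-1.414,-1.414) [heading=45, draw]
Final: pos=(-1.414,-1.414), heading=45, 2 segment(s) drawn
Segments drawn: 2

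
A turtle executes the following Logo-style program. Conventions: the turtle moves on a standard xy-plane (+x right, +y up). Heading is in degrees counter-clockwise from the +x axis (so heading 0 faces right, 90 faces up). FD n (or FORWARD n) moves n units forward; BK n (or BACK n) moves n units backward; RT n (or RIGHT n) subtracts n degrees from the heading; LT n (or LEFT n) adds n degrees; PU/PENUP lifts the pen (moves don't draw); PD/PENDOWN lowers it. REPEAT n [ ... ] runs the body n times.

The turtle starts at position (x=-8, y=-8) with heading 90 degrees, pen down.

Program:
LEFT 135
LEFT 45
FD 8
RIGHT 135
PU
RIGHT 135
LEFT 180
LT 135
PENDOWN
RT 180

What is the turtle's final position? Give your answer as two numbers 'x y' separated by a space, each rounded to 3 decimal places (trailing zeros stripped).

Executing turtle program step by step:
Start: pos=(-8,-8), heading=90, pen down
LT 135: heading 90 -> 225
LT 45: heading 225 -> 270
FD 8: (-8,-8) -> (-8,-16) [heading=270, draw]
RT 135: heading 270 -> 135
PU: pen up
RT 135: heading 135 -> 0
LT 180: heading 0 -> 180
LT 135: heading 180 -> 315
PD: pen down
RT 180: heading 315 -> 135
Final: pos=(-8,-16), heading=135, 1 segment(s) drawn

Answer: -8 -16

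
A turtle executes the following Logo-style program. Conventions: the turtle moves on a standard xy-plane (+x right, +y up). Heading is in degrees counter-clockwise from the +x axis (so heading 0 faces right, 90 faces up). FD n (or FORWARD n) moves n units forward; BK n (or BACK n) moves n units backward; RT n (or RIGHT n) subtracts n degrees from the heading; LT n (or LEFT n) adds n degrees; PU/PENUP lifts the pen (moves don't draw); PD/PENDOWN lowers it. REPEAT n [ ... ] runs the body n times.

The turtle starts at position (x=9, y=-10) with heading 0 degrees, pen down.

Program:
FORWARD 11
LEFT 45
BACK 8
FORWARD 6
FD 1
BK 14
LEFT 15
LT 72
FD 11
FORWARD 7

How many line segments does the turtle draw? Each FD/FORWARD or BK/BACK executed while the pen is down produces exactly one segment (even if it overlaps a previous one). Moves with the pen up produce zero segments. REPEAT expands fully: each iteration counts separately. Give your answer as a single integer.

Answer: 7

Derivation:
Executing turtle program step by step:
Start: pos=(9,-10), heading=0, pen down
FD 11: (9,-10) -> (20,-10) [heading=0, draw]
LT 45: heading 0 -> 45
BK 8: (20,-10) -> (14.343,-15.657) [heading=45, draw]
FD 6: (14.343,-15.657) -> (18.586,-11.414) [heading=45, draw]
FD 1: (18.586,-11.414) -> (19.293,-10.707) [heading=45, draw]
BK 14: (19.293,-10.707) -> (9.393,-20.607) [heading=45, draw]
LT 15: heading 45 -> 60
LT 72: heading 60 -> 132
FD 11: (9.393,-20.607) -> (2.033,-12.432) [heading=132, draw]
FD 7: (2.033,-12.432) -> (-2.651,-7.23) [heading=132, draw]
Final: pos=(-2.651,-7.23), heading=132, 7 segment(s) drawn
Segments drawn: 7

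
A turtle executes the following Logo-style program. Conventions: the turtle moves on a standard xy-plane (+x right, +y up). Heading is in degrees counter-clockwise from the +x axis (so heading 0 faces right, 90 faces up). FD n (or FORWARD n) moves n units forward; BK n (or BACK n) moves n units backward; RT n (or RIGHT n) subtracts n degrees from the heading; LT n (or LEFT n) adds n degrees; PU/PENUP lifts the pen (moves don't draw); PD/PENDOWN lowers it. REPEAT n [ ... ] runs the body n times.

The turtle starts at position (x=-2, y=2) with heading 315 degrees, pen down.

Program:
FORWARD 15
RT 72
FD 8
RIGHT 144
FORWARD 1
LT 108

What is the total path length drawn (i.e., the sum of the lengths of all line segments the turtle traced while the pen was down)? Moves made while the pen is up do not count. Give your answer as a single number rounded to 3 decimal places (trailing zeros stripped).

Executing turtle program step by step:
Start: pos=(-2,2), heading=315, pen down
FD 15: (-2,2) -> (8.607,-8.607) [heading=315, draw]
RT 72: heading 315 -> 243
FD 8: (8.607,-8.607) -> (4.975,-15.735) [heading=243, draw]
RT 144: heading 243 -> 99
FD 1: (4.975,-15.735) -> (4.818,-14.747) [heading=99, draw]
LT 108: heading 99 -> 207
Final: pos=(4.818,-14.747), heading=207, 3 segment(s) drawn

Segment lengths:
  seg 1: (-2,2) -> (8.607,-8.607), length = 15
  seg 2: (8.607,-8.607) -> (4.975,-15.735), length = 8
  seg 3: (4.975,-15.735) -> (4.818,-14.747), length = 1
Total = 24

Answer: 24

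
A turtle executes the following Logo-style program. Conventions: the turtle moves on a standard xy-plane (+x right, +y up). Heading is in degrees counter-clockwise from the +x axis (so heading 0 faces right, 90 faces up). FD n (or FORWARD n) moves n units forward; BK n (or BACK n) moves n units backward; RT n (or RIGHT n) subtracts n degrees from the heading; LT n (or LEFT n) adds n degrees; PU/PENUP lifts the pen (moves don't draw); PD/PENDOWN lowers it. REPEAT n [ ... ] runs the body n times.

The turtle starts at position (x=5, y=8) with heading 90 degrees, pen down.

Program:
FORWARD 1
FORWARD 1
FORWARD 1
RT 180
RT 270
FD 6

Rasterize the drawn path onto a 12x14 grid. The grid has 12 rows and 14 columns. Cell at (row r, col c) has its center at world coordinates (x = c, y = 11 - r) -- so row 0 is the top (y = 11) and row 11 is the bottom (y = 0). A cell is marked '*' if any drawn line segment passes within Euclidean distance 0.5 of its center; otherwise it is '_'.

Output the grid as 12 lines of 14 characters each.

Answer: _____*******__
_____*________
_____*________
_____*________
______________
______________
______________
______________
______________
______________
______________
______________

Derivation:
Segment 0: (5,8) -> (5,9)
Segment 1: (5,9) -> (5,10)
Segment 2: (5,10) -> (5,11)
Segment 3: (5,11) -> (11,11)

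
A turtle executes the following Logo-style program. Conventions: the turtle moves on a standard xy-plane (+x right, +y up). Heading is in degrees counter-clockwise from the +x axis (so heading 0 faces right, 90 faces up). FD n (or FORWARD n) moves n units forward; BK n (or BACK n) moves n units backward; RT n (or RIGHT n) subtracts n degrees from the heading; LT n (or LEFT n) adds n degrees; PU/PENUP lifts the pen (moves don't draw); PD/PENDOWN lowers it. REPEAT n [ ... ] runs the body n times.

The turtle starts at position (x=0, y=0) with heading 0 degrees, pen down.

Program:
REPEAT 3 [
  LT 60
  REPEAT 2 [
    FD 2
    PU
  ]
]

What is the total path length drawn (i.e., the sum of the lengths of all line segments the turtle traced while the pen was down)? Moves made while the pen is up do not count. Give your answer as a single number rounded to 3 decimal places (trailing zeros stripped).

Executing turtle program step by step:
Start: pos=(0,0), heading=0, pen down
REPEAT 3 [
  -- iteration 1/3 --
  LT 60: heading 0 -> 60
  REPEAT 2 [
    -- iteration 1/2 --
    FD 2: (0,0) -> (1,1.732) [heading=60, draw]
    PU: pen up
    -- iteration 2/2 --
    FD 2: (1,1.732) -> (2,3.464) [heading=60, move]
    PU: pen up
  ]
  -- iteration 2/3 --
  LT 60: heading 60 -> 120
  REPEAT 2 [
    -- iteration 1/2 --
    FD 2: (2,3.464) -> (1,5.196) [heading=120, move]
    PU: pen up
    -- iteration 2/2 --
    FD 2: (1,5.196) -> (0,6.928) [heading=120, move]
    PU: pen up
  ]
  -- iteration 3/3 --
  LT 60: heading 120 -> 180
  REPEAT 2 [
    -- iteration 1/2 --
    FD 2: (0,6.928) -> (-2,6.928) [heading=180, move]
    PU: pen up
    -- iteration 2/2 --
    FD 2: (-2,6.928) -> (-4,6.928) [heading=180, move]
    PU: pen up
  ]
]
Final: pos=(-4,6.928), heading=180, 1 segment(s) drawn

Segment lengths:
  seg 1: (0,0) -> (1,1.732), length = 2
Total = 2

Answer: 2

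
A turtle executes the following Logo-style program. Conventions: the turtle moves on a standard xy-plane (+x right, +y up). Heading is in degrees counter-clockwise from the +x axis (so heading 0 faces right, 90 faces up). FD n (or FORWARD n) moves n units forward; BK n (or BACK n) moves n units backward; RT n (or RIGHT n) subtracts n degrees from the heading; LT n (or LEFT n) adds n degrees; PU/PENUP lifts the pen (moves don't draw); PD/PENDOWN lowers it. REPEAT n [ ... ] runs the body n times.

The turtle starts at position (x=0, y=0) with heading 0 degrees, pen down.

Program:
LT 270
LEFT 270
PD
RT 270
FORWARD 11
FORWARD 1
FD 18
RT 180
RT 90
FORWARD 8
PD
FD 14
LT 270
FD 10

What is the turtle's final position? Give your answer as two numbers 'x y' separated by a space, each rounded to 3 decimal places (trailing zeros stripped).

Executing turtle program step by step:
Start: pos=(0,0), heading=0, pen down
LT 270: heading 0 -> 270
LT 270: heading 270 -> 180
PD: pen down
RT 270: heading 180 -> 270
FD 11: (0,0) -> (0,-11) [heading=270, draw]
FD 1: (0,-11) -> (0,-12) [heading=270, draw]
FD 18: (0,-12) -> (0,-30) [heading=270, draw]
RT 180: heading 270 -> 90
RT 90: heading 90 -> 0
FD 8: (0,-30) -> (8,-30) [heading=0, draw]
PD: pen down
FD 14: (8,-30) -> (22,-30) [heading=0, draw]
LT 270: heading 0 -> 270
FD 10: (22,-30) -> (22,-40) [heading=270, draw]
Final: pos=(22,-40), heading=270, 6 segment(s) drawn

Answer: 22 -40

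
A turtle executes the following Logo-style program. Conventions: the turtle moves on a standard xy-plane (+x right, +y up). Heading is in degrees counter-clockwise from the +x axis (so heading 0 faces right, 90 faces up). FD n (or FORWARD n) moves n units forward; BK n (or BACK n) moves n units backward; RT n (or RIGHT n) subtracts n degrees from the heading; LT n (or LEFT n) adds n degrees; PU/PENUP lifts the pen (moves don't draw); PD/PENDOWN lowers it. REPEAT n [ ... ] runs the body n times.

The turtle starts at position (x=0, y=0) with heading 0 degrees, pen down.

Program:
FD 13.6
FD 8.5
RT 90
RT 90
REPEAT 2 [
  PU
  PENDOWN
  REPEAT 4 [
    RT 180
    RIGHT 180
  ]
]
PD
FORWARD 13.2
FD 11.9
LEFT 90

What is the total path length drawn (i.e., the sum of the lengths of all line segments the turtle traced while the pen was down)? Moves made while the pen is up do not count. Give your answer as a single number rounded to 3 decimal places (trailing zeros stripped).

Executing turtle program step by step:
Start: pos=(0,0), heading=0, pen down
FD 13.6: (0,0) -> (13.6,0) [heading=0, draw]
FD 8.5: (13.6,0) -> (22.1,0) [heading=0, draw]
RT 90: heading 0 -> 270
RT 90: heading 270 -> 180
REPEAT 2 [
  -- iteration 1/2 --
  PU: pen up
  PD: pen down
  REPEAT 4 [
    -- iteration 1/4 --
    RT 180: heading 180 -> 0
    RT 180: heading 0 -> 180
    -- iteration 2/4 --
    RT 180: heading 180 -> 0
    RT 180: heading 0 -> 180
    -- iteration 3/4 --
    RT 180: heading 180 -> 0
    RT 180: heading 0 -> 180
    -- iteration 4/4 --
    RT 180: heading 180 -> 0
    RT 180: heading 0 -> 180
  ]
  -- iteration 2/2 --
  PU: pen up
  PD: pen down
  REPEAT 4 [
    -- iteration 1/4 --
    RT 180: heading 180 -> 0
    RT 180: heading 0 -> 180
    -- iteration 2/4 --
    RT 180: heading 180 -> 0
    RT 180: heading 0 -> 180
    -- iteration 3/4 --
    RT 180: heading 180 -> 0
    RT 180: heading 0 -> 180
    -- iteration 4/4 --
    RT 180: heading 180 -> 0
    RT 180: heading 0 -> 180
  ]
]
PD: pen down
FD 13.2: (22.1,0) -> (8.9,0) [heading=180, draw]
FD 11.9: (8.9,0) -> (-3,0) [heading=180, draw]
LT 90: heading 180 -> 270
Final: pos=(-3,0), heading=270, 4 segment(s) drawn

Segment lengths:
  seg 1: (0,0) -> (13.6,0), length = 13.6
  seg 2: (13.6,0) -> (22.1,0), length = 8.5
  seg 3: (22.1,0) -> (8.9,0), length = 13.2
  seg 4: (8.9,0) -> (-3,0), length = 11.9
Total = 47.2

Answer: 47.2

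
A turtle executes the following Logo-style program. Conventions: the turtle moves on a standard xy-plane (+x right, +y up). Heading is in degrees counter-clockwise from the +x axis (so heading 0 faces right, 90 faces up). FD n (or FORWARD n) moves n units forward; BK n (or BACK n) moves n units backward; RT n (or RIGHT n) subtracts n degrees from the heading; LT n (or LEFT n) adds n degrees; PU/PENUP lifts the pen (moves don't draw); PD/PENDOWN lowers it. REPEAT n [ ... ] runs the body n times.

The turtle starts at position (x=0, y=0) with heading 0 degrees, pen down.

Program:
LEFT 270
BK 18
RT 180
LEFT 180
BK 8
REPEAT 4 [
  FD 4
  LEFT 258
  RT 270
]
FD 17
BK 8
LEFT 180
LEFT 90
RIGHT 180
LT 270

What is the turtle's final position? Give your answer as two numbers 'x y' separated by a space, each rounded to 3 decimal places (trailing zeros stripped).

Answer: -11.498 5.175

Derivation:
Executing turtle program step by step:
Start: pos=(0,0), heading=0, pen down
LT 270: heading 0 -> 270
BK 18: (0,0) -> (0,18) [heading=270, draw]
RT 180: heading 270 -> 90
LT 180: heading 90 -> 270
BK 8: (0,18) -> (0,26) [heading=270, draw]
REPEAT 4 [
  -- iteration 1/4 --
  FD 4: (0,26) -> (0,22) [heading=270, draw]
  LT 258: heading 270 -> 168
  RT 270: heading 168 -> 258
  -- iteration 2/4 --
  FD 4: (0,22) -> (-0.832,18.087) [heading=258, draw]
  LT 258: heading 258 -> 156
  RT 270: heading 156 -> 246
  -- iteration 3/4 --
  FD 4: (-0.832,18.087) -> (-2.459,14.433) [heading=246, draw]
  LT 258: heading 246 -> 144
  RT 270: heading 144 -> 234
  -- iteration 4/4 --
  FD 4: (-2.459,14.433) -> (-4.81,11.197) [heading=234, draw]
  LT 258: heading 234 -> 132
  RT 270: heading 132 -> 222
]
FD 17: (-4.81,11.197) -> (-17.443,-0.178) [heading=222, draw]
BK 8: (-17.443,-0.178) -> (-11.498,5.175) [heading=222, draw]
LT 180: heading 222 -> 42
LT 90: heading 42 -> 132
RT 180: heading 132 -> 312
LT 270: heading 312 -> 222
Final: pos=(-11.498,5.175), heading=222, 8 segment(s) drawn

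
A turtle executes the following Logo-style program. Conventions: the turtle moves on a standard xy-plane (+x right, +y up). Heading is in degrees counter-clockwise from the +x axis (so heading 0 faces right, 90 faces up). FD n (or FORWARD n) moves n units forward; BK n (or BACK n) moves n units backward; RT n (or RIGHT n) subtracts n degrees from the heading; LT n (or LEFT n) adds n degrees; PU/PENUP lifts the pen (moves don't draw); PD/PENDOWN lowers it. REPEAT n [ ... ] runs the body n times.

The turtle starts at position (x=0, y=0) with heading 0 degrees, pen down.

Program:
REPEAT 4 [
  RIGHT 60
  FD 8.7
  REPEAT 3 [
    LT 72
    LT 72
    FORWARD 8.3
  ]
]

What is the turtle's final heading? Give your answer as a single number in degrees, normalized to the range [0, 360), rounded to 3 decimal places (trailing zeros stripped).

Answer: 48

Derivation:
Executing turtle program step by step:
Start: pos=(0,0), heading=0, pen down
REPEAT 4 [
  -- iteration 1/4 --
  RT 60: heading 0 -> 300
  FD 8.7: (0,0) -> (4.35,-7.534) [heading=300, draw]
  REPEAT 3 [
    -- iteration 1/3 --
    LT 72: heading 300 -> 12
    LT 72: heading 12 -> 84
    FD 8.3: (4.35,-7.534) -> (5.218,0.72) [heading=84, draw]
    -- iteration 2/3 --
    LT 72: heading 84 -> 156
    LT 72: heading 156 -> 228
    FD 8.3: (5.218,0.72) -> (-0.336,-5.448) [heading=228, draw]
    -- iteration 3/3 --
    LT 72: heading 228 -> 300
    LT 72: heading 300 -> 12
    FD 8.3: (-0.336,-5.448) -> (7.782,-3.722) [heading=12, draw]
  ]
  -- iteration 2/4 --
  RT 60: heading 12 -> 312
  FD 8.7: (7.782,-3.722) -> (13.604,-10.188) [heading=312, draw]
  REPEAT 3 [
    -- iteration 1/3 --
    LT 72: heading 312 -> 24
    LT 72: heading 24 -> 96
    FD 8.3: (13.604,-10.188) -> (12.736,-1.933) [heading=96, draw]
    -- iteration 2/3 --
    LT 72: heading 96 -> 168
    LT 72: heading 168 -> 240
    FD 8.3: (12.736,-1.933) -> (8.586,-9.121) [heading=240, draw]
    -- iteration 3/3 --
    LT 72: heading 240 -> 312
    LT 72: heading 312 -> 24
    FD 8.3: (8.586,-9.121) -> (16.169,-5.745) [heading=24, draw]
  ]
  -- iteration 3/4 --
  RT 60: heading 24 -> 324
  FD 8.7: (16.169,-5.745) -> (23.207,-10.859) [heading=324, draw]
  REPEAT 3 [
    -- iteration 1/3 --
    LT 72: heading 324 -> 36
    LT 72: heading 36 -> 108
    FD 8.3: (23.207,-10.859) -> (20.642,-2.965) [heading=108, draw]
    -- iteration 2/3 --
    LT 72: heading 108 -> 180
    LT 72: heading 180 -> 252
    FD 8.3: (20.642,-2.965) -> (18.077,-10.859) [heading=252, draw]
    -- iteration 3/3 --
    LT 72: heading 252 -> 324
    LT 72: heading 324 -> 36
    FD 8.3: (18.077,-10.859) -> (24.792,-5.98) [heading=36, draw]
  ]
  -- iteration 4/4 --
  RT 60: heading 36 -> 336
  FD 8.7: (24.792,-5.98) -> (32.74,-9.519) [heading=336, draw]
  REPEAT 3 [
    -- iteration 1/3 --
    LT 72: heading 336 -> 48
    LT 72: heading 48 -> 120
    FD 8.3: (32.74,-9.519) -> (28.59,-2.331) [heading=120, draw]
    -- iteration 2/3 --
    LT 72: heading 120 -> 192
    LT 72: heading 192 -> 264
    FD 8.3: (28.59,-2.331) -> (27.723,-10.585) [heading=264, draw]
    -- iteration 3/3 --
    LT 72: heading 264 -> 336
    LT 72: heading 336 -> 48
    FD 8.3: (27.723,-10.585) -> (33.276,-4.417) [heading=48, draw]
  ]
]
Final: pos=(33.276,-4.417), heading=48, 16 segment(s) drawn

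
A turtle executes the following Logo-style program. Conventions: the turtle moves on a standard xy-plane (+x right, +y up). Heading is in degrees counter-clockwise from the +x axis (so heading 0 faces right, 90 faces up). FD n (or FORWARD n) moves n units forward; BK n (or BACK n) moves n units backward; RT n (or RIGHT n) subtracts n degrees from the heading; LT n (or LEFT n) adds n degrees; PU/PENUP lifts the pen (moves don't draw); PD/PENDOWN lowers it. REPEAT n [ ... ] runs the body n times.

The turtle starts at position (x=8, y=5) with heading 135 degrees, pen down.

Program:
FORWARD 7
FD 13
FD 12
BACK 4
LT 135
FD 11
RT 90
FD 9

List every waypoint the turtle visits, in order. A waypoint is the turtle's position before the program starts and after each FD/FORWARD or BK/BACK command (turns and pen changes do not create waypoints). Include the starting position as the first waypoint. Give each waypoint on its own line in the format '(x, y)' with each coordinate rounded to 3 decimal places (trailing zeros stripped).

Answer: (8, 5)
(3.05, 9.95)
(-6.142, 19.142)
(-14.627, 27.627)
(-11.799, 24.799)
(-11.799, 13.799)
(-20.799, 13.799)

Derivation:
Executing turtle program step by step:
Start: pos=(8,5), heading=135, pen down
FD 7: (8,5) -> (3.05,9.95) [heading=135, draw]
FD 13: (3.05,9.95) -> (-6.142,19.142) [heading=135, draw]
FD 12: (-6.142,19.142) -> (-14.627,27.627) [heading=135, draw]
BK 4: (-14.627,27.627) -> (-11.799,24.799) [heading=135, draw]
LT 135: heading 135 -> 270
FD 11: (-11.799,24.799) -> (-11.799,13.799) [heading=270, draw]
RT 90: heading 270 -> 180
FD 9: (-11.799,13.799) -> (-20.799,13.799) [heading=180, draw]
Final: pos=(-20.799,13.799), heading=180, 6 segment(s) drawn
Waypoints (7 total):
(8, 5)
(3.05, 9.95)
(-6.142, 19.142)
(-14.627, 27.627)
(-11.799, 24.799)
(-11.799, 13.799)
(-20.799, 13.799)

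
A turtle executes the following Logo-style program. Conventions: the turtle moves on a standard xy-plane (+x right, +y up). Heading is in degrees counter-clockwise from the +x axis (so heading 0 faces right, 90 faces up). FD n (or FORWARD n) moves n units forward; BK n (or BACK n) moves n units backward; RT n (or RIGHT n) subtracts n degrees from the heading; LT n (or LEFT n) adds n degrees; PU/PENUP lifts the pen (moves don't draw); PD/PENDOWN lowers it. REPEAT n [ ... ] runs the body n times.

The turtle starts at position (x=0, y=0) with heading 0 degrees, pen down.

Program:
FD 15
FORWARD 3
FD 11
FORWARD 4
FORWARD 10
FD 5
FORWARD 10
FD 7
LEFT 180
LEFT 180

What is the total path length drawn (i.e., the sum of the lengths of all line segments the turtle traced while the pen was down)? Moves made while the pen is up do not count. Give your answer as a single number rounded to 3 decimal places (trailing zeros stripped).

Answer: 65

Derivation:
Executing turtle program step by step:
Start: pos=(0,0), heading=0, pen down
FD 15: (0,0) -> (15,0) [heading=0, draw]
FD 3: (15,0) -> (18,0) [heading=0, draw]
FD 11: (18,0) -> (29,0) [heading=0, draw]
FD 4: (29,0) -> (33,0) [heading=0, draw]
FD 10: (33,0) -> (43,0) [heading=0, draw]
FD 5: (43,0) -> (48,0) [heading=0, draw]
FD 10: (48,0) -> (58,0) [heading=0, draw]
FD 7: (58,0) -> (65,0) [heading=0, draw]
LT 180: heading 0 -> 180
LT 180: heading 180 -> 0
Final: pos=(65,0), heading=0, 8 segment(s) drawn

Segment lengths:
  seg 1: (0,0) -> (15,0), length = 15
  seg 2: (15,0) -> (18,0), length = 3
  seg 3: (18,0) -> (29,0), length = 11
  seg 4: (29,0) -> (33,0), length = 4
  seg 5: (33,0) -> (43,0), length = 10
  seg 6: (43,0) -> (48,0), length = 5
  seg 7: (48,0) -> (58,0), length = 10
  seg 8: (58,0) -> (65,0), length = 7
Total = 65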